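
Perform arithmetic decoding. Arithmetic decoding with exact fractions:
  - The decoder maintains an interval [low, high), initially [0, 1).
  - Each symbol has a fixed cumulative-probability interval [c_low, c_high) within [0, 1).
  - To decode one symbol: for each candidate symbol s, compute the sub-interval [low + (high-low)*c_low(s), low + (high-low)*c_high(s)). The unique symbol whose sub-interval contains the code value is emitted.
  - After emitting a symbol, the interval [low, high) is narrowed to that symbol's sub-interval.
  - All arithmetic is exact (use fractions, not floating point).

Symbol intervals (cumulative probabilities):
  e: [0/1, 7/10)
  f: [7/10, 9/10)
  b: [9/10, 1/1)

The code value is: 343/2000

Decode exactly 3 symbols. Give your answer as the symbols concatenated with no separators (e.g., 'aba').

Answer: eee

Derivation:
Step 1: interval [0/1, 1/1), width = 1/1 - 0/1 = 1/1
  'e': [0/1 + 1/1*0/1, 0/1 + 1/1*7/10) = [0/1, 7/10) <- contains code 343/2000
  'f': [0/1 + 1/1*7/10, 0/1 + 1/1*9/10) = [7/10, 9/10)
  'b': [0/1 + 1/1*9/10, 0/1 + 1/1*1/1) = [9/10, 1/1)
  emit 'e', narrow to [0/1, 7/10)
Step 2: interval [0/1, 7/10), width = 7/10 - 0/1 = 7/10
  'e': [0/1 + 7/10*0/1, 0/1 + 7/10*7/10) = [0/1, 49/100) <- contains code 343/2000
  'f': [0/1 + 7/10*7/10, 0/1 + 7/10*9/10) = [49/100, 63/100)
  'b': [0/1 + 7/10*9/10, 0/1 + 7/10*1/1) = [63/100, 7/10)
  emit 'e', narrow to [0/1, 49/100)
Step 3: interval [0/1, 49/100), width = 49/100 - 0/1 = 49/100
  'e': [0/1 + 49/100*0/1, 0/1 + 49/100*7/10) = [0/1, 343/1000) <- contains code 343/2000
  'f': [0/1 + 49/100*7/10, 0/1 + 49/100*9/10) = [343/1000, 441/1000)
  'b': [0/1 + 49/100*9/10, 0/1 + 49/100*1/1) = [441/1000, 49/100)
  emit 'e', narrow to [0/1, 343/1000)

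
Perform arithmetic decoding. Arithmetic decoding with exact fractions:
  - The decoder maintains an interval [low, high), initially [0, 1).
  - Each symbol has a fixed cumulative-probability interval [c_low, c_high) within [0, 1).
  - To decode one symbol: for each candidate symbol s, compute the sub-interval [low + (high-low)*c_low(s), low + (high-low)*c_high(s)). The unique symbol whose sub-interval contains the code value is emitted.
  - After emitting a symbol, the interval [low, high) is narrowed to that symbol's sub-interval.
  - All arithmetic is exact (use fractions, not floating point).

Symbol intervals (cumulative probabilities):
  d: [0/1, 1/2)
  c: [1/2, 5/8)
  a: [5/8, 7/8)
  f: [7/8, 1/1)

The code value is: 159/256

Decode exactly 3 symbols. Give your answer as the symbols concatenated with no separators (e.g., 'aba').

Answer: cfa

Derivation:
Step 1: interval [0/1, 1/1), width = 1/1 - 0/1 = 1/1
  'd': [0/1 + 1/1*0/1, 0/1 + 1/1*1/2) = [0/1, 1/2)
  'c': [0/1 + 1/1*1/2, 0/1 + 1/1*5/8) = [1/2, 5/8) <- contains code 159/256
  'a': [0/1 + 1/1*5/8, 0/1 + 1/1*7/8) = [5/8, 7/8)
  'f': [0/1 + 1/1*7/8, 0/1 + 1/1*1/1) = [7/8, 1/1)
  emit 'c', narrow to [1/2, 5/8)
Step 2: interval [1/2, 5/8), width = 5/8 - 1/2 = 1/8
  'd': [1/2 + 1/8*0/1, 1/2 + 1/8*1/2) = [1/2, 9/16)
  'c': [1/2 + 1/8*1/2, 1/2 + 1/8*5/8) = [9/16, 37/64)
  'a': [1/2 + 1/8*5/8, 1/2 + 1/8*7/8) = [37/64, 39/64)
  'f': [1/2 + 1/8*7/8, 1/2 + 1/8*1/1) = [39/64, 5/8) <- contains code 159/256
  emit 'f', narrow to [39/64, 5/8)
Step 3: interval [39/64, 5/8), width = 5/8 - 39/64 = 1/64
  'd': [39/64 + 1/64*0/1, 39/64 + 1/64*1/2) = [39/64, 79/128)
  'c': [39/64 + 1/64*1/2, 39/64 + 1/64*5/8) = [79/128, 317/512)
  'a': [39/64 + 1/64*5/8, 39/64 + 1/64*7/8) = [317/512, 319/512) <- contains code 159/256
  'f': [39/64 + 1/64*7/8, 39/64 + 1/64*1/1) = [319/512, 5/8)
  emit 'a', narrow to [317/512, 319/512)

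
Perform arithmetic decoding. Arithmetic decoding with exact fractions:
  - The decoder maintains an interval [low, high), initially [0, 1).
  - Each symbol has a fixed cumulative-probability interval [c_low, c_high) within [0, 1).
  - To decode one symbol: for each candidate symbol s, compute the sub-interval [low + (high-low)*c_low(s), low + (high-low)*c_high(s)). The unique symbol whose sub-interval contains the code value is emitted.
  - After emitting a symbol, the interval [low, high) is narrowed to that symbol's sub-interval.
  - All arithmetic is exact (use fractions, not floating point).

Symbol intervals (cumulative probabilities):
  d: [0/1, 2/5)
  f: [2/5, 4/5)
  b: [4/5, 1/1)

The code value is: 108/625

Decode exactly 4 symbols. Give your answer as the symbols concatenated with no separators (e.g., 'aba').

Step 1: interval [0/1, 1/1), width = 1/1 - 0/1 = 1/1
  'd': [0/1 + 1/1*0/1, 0/1 + 1/1*2/5) = [0/1, 2/5) <- contains code 108/625
  'f': [0/1 + 1/1*2/5, 0/1 + 1/1*4/5) = [2/5, 4/5)
  'b': [0/1 + 1/1*4/5, 0/1 + 1/1*1/1) = [4/5, 1/1)
  emit 'd', narrow to [0/1, 2/5)
Step 2: interval [0/1, 2/5), width = 2/5 - 0/1 = 2/5
  'd': [0/1 + 2/5*0/1, 0/1 + 2/5*2/5) = [0/1, 4/25)
  'f': [0/1 + 2/5*2/5, 0/1 + 2/5*4/5) = [4/25, 8/25) <- contains code 108/625
  'b': [0/1 + 2/5*4/5, 0/1 + 2/5*1/1) = [8/25, 2/5)
  emit 'f', narrow to [4/25, 8/25)
Step 3: interval [4/25, 8/25), width = 8/25 - 4/25 = 4/25
  'd': [4/25 + 4/25*0/1, 4/25 + 4/25*2/5) = [4/25, 28/125) <- contains code 108/625
  'f': [4/25 + 4/25*2/5, 4/25 + 4/25*4/5) = [28/125, 36/125)
  'b': [4/25 + 4/25*4/5, 4/25 + 4/25*1/1) = [36/125, 8/25)
  emit 'd', narrow to [4/25, 28/125)
Step 4: interval [4/25, 28/125), width = 28/125 - 4/25 = 8/125
  'd': [4/25 + 8/125*0/1, 4/25 + 8/125*2/5) = [4/25, 116/625) <- contains code 108/625
  'f': [4/25 + 8/125*2/5, 4/25 + 8/125*4/5) = [116/625, 132/625)
  'b': [4/25 + 8/125*4/5, 4/25 + 8/125*1/1) = [132/625, 28/125)
  emit 'd', narrow to [4/25, 116/625)

Answer: dfdd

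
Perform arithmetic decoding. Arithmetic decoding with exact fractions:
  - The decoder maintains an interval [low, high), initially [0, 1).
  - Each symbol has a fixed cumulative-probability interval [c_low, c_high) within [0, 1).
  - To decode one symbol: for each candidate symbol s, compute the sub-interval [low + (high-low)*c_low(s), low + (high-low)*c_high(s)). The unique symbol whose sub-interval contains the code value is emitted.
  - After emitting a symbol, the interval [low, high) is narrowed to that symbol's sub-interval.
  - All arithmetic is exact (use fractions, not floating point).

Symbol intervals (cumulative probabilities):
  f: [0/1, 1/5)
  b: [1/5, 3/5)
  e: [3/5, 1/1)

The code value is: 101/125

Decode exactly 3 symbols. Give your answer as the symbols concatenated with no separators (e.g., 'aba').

Step 1: interval [0/1, 1/1), width = 1/1 - 0/1 = 1/1
  'f': [0/1 + 1/1*0/1, 0/1 + 1/1*1/5) = [0/1, 1/5)
  'b': [0/1 + 1/1*1/5, 0/1 + 1/1*3/5) = [1/5, 3/5)
  'e': [0/1 + 1/1*3/5, 0/1 + 1/1*1/1) = [3/5, 1/1) <- contains code 101/125
  emit 'e', narrow to [3/5, 1/1)
Step 2: interval [3/5, 1/1), width = 1/1 - 3/5 = 2/5
  'f': [3/5 + 2/5*0/1, 3/5 + 2/5*1/5) = [3/5, 17/25)
  'b': [3/5 + 2/5*1/5, 3/5 + 2/5*3/5) = [17/25, 21/25) <- contains code 101/125
  'e': [3/5 + 2/5*3/5, 3/5 + 2/5*1/1) = [21/25, 1/1)
  emit 'b', narrow to [17/25, 21/25)
Step 3: interval [17/25, 21/25), width = 21/25 - 17/25 = 4/25
  'f': [17/25 + 4/25*0/1, 17/25 + 4/25*1/5) = [17/25, 89/125)
  'b': [17/25 + 4/25*1/5, 17/25 + 4/25*3/5) = [89/125, 97/125)
  'e': [17/25 + 4/25*3/5, 17/25 + 4/25*1/1) = [97/125, 21/25) <- contains code 101/125
  emit 'e', narrow to [97/125, 21/25)

Answer: ebe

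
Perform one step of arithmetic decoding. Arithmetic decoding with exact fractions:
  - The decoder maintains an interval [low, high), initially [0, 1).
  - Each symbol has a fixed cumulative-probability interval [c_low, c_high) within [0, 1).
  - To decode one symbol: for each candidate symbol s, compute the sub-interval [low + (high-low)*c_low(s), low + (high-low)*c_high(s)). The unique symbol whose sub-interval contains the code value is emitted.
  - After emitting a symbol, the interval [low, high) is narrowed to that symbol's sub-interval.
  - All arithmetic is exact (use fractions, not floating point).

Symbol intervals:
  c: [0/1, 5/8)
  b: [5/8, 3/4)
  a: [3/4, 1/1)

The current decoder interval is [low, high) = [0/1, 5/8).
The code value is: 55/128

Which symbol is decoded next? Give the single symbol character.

Answer: b

Derivation:
Interval width = high − low = 5/8 − 0/1 = 5/8
Scaled code = (code − low) / width = (55/128 − 0/1) / 5/8 = 11/16
  c: [0/1, 5/8) 
  b: [5/8, 3/4) ← scaled code falls here ✓
  a: [3/4, 1/1) 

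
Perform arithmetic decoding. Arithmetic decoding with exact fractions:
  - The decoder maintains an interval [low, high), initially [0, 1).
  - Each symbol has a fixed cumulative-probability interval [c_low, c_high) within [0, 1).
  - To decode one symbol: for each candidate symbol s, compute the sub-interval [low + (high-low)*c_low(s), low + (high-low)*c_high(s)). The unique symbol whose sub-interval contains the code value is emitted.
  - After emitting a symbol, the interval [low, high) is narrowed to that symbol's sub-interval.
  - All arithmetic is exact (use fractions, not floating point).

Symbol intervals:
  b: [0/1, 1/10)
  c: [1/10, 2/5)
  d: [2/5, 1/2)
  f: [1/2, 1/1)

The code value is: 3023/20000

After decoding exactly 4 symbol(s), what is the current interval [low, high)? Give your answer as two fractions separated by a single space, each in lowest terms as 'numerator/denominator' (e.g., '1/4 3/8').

Answer: 749/5000 61/400

Derivation:
Step 1: interval [0/1, 1/1), width = 1/1 - 0/1 = 1/1
  'b': [0/1 + 1/1*0/1, 0/1 + 1/1*1/10) = [0/1, 1/10)
  'c': [0/1 + 1/1*1/10, 0/1 + 1/1*2/5) = [1/10, 2/5) <- contains code 3023/20000
  'd': [0/1 + 1/1*2/5, 0/1 + 1/1*1/2) = [2/5, 1/2)
  'f': [0/1 + 1/1*1/2, 0/1 + 1/1*1/1) = [1/2, 1/1)
  emit 'c', narrow to [1/10, 2/5)
Step 2: interval [1/10, 2/5), width = 2/5 - 1/10 = 3/10
  'b': [1/10 + 3/10*0/1, 1/10 + 3/10*1/10) = [1/10, 13/100)
  'c': [1/10 + 3/10*1/10, 1/10 + 3/10*2/5) = [13/100, 11/50) <- contains code 3023/20000
  'd': [1/10 + 3/10*2/5, 1/10 + 3/10*1/2) = [11/50, 1/4)
  'f': [1/10 + 3/10*1/2, 1/10 + 3/10*1/1) = [1/4, 2/5)
  emit 'c', narrow to [13/100, 11/50)
Step 3: interval [13/100, 11/50), width = 11/50 - 13/100 = 9/100
  'b': [13/100 + 9/100*0/1, 13/100 + 9/100*1/10) = [13/100, 139/1000)
  'c': [13/100 + 9/100*1/10, 13/100 + 9/100*2/5) = [139/1000, 83/500) <- contains code 3023/20000
  'd': [13/100 + 9/100*2/5, 13/100 + 9/100*1/2) = [83/500, 7/40)
  'f': [13/100 + 9/100*1/2, 13/100 + 9/100*1/1) = [7/40, 11/50)
  emit 'c', narrow to [139/1000, 83/500)
Step 4: interval [139/1000, 83/500), width = 83/500 - 139/1000 = 27/1000
  'b': [139/1000 + 27/1000*0/1, 139/1000 + 27/1000*1/10) = [139/1000, 1417/10000)
  'c': [139/1000 + 27/1000*1/10, 139/1000 + 27/1000*2/5) = [1417/10000, 749/5000)
  'd': [139/1000 + 27/1000*2/5, 139/1000 + 27/1000*1/2) = [749/5000, 61/400) <- contains code 3023/20000
  'f': [139/1000 + 27/1000*1/2, 139/1000 + 27/1000*1/1) = [61/400, 83/500)
  emit 'd', narrow to [749/5000, 61/400)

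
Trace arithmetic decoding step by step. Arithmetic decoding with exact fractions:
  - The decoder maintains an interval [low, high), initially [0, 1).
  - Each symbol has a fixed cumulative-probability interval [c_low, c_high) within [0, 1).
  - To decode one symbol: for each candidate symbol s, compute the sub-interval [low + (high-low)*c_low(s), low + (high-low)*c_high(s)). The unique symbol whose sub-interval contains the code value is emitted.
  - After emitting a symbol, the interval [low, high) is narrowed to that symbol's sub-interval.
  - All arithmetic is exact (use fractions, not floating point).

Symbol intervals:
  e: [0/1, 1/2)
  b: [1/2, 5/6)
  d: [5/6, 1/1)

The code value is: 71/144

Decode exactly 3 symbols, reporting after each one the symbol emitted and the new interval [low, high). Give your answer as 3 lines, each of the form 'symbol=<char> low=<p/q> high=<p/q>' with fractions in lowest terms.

Answer: symbol=e low=0/1 high=1/2
symbol=d low=5/12 high=1/2
symbol=d low=35/72 high=1/2

Derivation:
Step 1: interval [0/1, 1/1), width = 1/1 - 0/1 = 1/1
  'e': [0/1 + 1/1*0/1, 0/1 + 1/1*1/2) = [0/1, 1/2) <- contains code 71/144
  'b': [0/1 + 1/1*1/2, 0/1 + 1/1*5/6) = [1/2, 5/6)
  'd': [0/1 + 1/1*5/6, 0/1 + 1/1*1/1) = [5/6, 1/1)
  emit 'e', narrow to [0/1, 1/2)
Step 2: interval [0/1, 1/2), width = 1/2 - 0/1 = 1/2
  'e': [0/1 + 1/2*0/1, 0/1 + 1/2*1/2) = [0/1, 1/4)
  'b': [0/1 + 1/2*1/2, 0/1 + 1/2*5/6) = [1/4, 5/12)
  'd': [0/1 + 1/2*5/6, 0/1 + 1/2*1/1) = [5/12, 1/2) <- contains code 71/144
  emit 'd', narrow to [5/12, 1/2)
Step 3: interval [5/12, 1/2), width = 1/2 - 5/12 = 1/12
  'e': [5/12 + 1/12*0/1, 5/12 + 1/12*1/2) = [5/12, 11/24)
  'b': [5/12 + 1/12*1/2, 5/12 + 1/12*5/6) = [11/24, 35/72)
  'd': [5/12 + 1/12*5/6, 5/12 + 1/12*1/1) = [35/72, 1/2) <- contains code 71/144
  emit 'd', narrow to [35/72, 1/2)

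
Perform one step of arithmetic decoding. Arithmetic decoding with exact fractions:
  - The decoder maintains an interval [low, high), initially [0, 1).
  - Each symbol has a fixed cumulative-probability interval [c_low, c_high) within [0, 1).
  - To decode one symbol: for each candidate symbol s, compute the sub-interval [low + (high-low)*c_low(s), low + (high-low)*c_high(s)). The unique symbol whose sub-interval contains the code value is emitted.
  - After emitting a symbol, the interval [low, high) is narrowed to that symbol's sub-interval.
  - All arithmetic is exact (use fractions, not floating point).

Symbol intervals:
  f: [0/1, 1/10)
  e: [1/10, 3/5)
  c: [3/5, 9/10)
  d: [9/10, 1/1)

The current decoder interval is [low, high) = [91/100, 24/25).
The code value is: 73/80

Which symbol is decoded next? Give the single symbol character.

Answer: f

Derivation:
Interval width = high − low = 24/25 − 91/100 = 1/20
Scaled code = (code − low) / width = (73/80 − 91/100) / 1/20 = 1/20
  f: [0/1, 1/10) ← scaled code falls here ✓
  e: [1/10, 3/5) 
  c: [3/5, 9/10) 
  d: [9/10, 1/1) 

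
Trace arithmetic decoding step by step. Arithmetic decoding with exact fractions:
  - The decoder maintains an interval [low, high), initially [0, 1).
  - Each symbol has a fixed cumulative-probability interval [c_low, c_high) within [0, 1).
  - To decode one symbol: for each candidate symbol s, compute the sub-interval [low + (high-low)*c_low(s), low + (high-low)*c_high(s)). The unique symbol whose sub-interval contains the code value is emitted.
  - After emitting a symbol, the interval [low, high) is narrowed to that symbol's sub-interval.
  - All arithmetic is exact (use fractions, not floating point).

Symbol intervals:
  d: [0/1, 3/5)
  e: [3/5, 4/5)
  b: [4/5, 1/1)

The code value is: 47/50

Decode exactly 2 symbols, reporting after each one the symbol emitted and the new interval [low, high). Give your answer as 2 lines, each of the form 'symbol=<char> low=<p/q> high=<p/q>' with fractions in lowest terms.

Step 1: interval [0/1, 1/1), width = 1/1 - 0/1 = 1/1
  'd': [0/1 + 1/1*0/1, 0/1 + 1/1*3/5) = [0/1, 3/5)
  'e': [0/1 + 1/1*3/5, 0/1 + 1/1*4/5) = [3/5, 4/5)
  'b': [0/1 + 1/1*4/5, 0/1 + 1/1*1/1) = [4/5, 1/1) <- contains code 47/50
  emit 'b', narrow to [4/5, 1/1)
Step 2: interval [4/5, 1/1), width = 1/1 - 4/5 = 1/5
  'd': [4/5 + 1/5*0/1, 4/5 + 1/5*3/5) = [4/5, 23/25)
  'e': [4/5 + 1/5*3/5, 4/5 + 1/5*4/5) = [23/25, 24/25) <- contains code 47/50
  'b': [4/5 + 1/5*4/5, 4/5 + 1/5*1/1) = [24/25, 1/1)
  emit 'e', narrow to [23/25, 24/25)

Answer: symbol=b low=4/5 high=1/1
symbol=e low=23/25 high=24/25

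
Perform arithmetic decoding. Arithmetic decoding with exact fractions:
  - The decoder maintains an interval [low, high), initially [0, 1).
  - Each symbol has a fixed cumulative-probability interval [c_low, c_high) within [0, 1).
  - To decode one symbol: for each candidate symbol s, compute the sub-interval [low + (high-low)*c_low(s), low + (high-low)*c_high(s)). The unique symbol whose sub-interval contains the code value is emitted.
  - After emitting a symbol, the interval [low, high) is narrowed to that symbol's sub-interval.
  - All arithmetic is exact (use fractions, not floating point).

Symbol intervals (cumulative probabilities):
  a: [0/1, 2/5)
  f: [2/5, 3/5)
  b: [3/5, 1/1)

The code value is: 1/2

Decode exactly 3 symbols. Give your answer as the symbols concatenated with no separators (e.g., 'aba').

Answer: fff

Derivation:
Step 1: interval [0/1, 1/1), width = 1/1 - 0/1 = 1/1
  'a': [0/1 + 1/1*0/1, 0/1 + 1/1*2/5) = [0/1, 2/5)
  'f': [0/1 + 1/1*2/5, 0/1 + 1/1*3/5) = [2/5, 3/5) <- contains code 1/2
  'b': [0/1 + 1/1*3/5, 0/1 + 1/1*1/1) = [3/5, 1/1)
  emit 'f', narrow to [2/5, 3/5)
Step 2: interval [2/5, 3/5), width = 3/5 - 2/5 = 1/5
  'a': [2/5 + 1/5*0/1, 2/5 + 1/5*2/5) = [2/5, 12/25)
  'f': [2/5 + 1/5*2/5, 2/5 + 1/5*3/5) = [12/25, 13/25) <- contains code 1/2
  'b': [2/5 + 1/5*3/5, 2/5 + 1/5*1/1) = [13/25, 3/5)
  emit 'f', narrow to [12/25, 13/25)
Step 3: interval [12/25, 13/25), width = 13/25 - 12/25 = 1/25
  'a': [12/25 + 1/25*0/1, 12/25 + 1/25*2/5) = [12/25, 62/125)
  'f': [12/25 + 1/25*2/5, 12/25 + 1/25*3/5) = [62/125, 63/125) <- contains code 1/2
  'b': [12/25 + 1/25*3/5, 12/25 + 1/25*1/1) = [63/125, 13/25)
  emit 'f', narrow to [62/125, 63/125)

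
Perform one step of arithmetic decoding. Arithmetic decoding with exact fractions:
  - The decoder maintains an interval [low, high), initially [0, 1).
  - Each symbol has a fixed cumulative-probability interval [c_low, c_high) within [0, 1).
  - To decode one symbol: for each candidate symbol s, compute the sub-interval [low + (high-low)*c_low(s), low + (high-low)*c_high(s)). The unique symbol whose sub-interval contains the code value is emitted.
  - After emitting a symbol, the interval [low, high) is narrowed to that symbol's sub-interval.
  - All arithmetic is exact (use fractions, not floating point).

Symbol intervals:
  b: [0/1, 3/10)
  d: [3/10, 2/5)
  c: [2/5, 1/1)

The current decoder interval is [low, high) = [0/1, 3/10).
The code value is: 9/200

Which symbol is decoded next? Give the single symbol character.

Interval width = high − low = 3/10 − 0/1 = 3/10
Scaled code = (code − low) / width = (9/200 − 0/1) / 3/10 = 3/20
  b: [0/1, 3/10) ← scaled code falls here ✓
  d: [3/10, 2/5) 
  c: [2/5, 1/1) 

Answer: b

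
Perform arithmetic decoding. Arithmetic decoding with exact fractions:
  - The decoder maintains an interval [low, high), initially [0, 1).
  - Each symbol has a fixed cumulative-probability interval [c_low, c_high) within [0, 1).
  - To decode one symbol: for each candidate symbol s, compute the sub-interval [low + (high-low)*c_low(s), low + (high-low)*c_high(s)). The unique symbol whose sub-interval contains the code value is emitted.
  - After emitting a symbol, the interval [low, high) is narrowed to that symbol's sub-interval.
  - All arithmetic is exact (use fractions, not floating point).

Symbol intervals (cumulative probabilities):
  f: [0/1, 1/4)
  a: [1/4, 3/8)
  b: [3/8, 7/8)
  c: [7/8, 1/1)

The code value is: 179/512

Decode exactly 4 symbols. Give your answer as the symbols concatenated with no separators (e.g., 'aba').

Answer: abbc

Derivation:
Step 1: interval [0/1, 1/1), width = 1/1 - 0/1 = 1/1
  'f': [0/1 + 1/1*0/1, 0/1 + 1/1*1/4) = [0/1, 1/4)
  'a': [0/1 + 1/1*1/4, 0/1 + 1/1*3/8) = [1/4, 3/8) <- contains code 179/512
  'b': [0/1 + 1/1*3/8, 0/1 + 1/1*7/8) = [3/8, 7/8)
  'c': [0/1 + 1/1*7/8, 0/1 + 1/1*1/1) = [7/8, 1/1)
  emit 'a', narrow to [1/4, 3/8)
Step 2: interval [1/4, 3/8), width = 3/8 - 1/4 = 1/8
  'f': [1/4 + 1/8*0/1, 1/4 + 1/8*1/4) = [1/4, 9/32)
  'a': [1/4 + 1/8*1/4, 1/4 + 1/8*3/8) = [9/32, 19/64)
  'b': [1/4 + 1/8*3/8, 1/4 + 1/8*7/8) = [19/64, 23/64) <- contains code 179/512
  'c': [1/4 + 1/8*7/8, 1/4 + 1/8*1/1) = [23/64, 3/8)
  emit 'b', narrow to [19/64, 23/64)
Step 3: interval [19/64, 23/64), width = 23/64 - 19/64 = 1/16
  'f': [19/64 + 1/16*0/1, 19/64 + 1/16*1/4) = [19/64, 5/16)
  'a': [19/64 + 1/16*1/4, 19/64 + 1/16*3/8) = [5/16, 41/128)
  'b': [19/64 + 1/16*3/8, 19/64 + 1/16*7/8) = [41/128, 45/128) <- contains code 179/512
  'c': [19/64 + 1/16*7/8, 19/64 + 1/16*1/1) = [45/128, 23/64)
  emit 'b', narrow to [41/128, 45/128)
Step 4: interval [41/128, 45/128), width = 45/128 - 41/128 = 1/32
  'f': [41/128 + 1/32*0/1, 41/128 + 1/32*1/4) = [41/128, 21/64)
  'a': [41/128 + 1/32*1/4, 41/128 + 1/32*3/8) = [21/64, 85/256)
  'b': [41/128 + 1/32*3/8, 41/128 + 1/32*7/8) = [85/256, 89/256)
  'c': [41/128 + 1/32*7/8, 41/128 + 1/32*1/1) = [89/256, 45/128) <- contains code 179/512
  emit 'c', narrow to [89/256, 45/128)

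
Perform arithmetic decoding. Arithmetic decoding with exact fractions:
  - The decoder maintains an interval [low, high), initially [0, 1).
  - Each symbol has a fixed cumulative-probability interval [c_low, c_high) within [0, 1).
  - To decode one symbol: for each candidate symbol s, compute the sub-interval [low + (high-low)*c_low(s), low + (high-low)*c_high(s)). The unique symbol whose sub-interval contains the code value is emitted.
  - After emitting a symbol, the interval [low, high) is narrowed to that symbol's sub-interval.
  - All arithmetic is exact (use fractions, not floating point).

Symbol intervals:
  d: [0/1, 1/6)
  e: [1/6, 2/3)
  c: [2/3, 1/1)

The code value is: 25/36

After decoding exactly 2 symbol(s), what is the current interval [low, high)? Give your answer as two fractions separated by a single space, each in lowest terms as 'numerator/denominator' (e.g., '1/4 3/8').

Step 1: interval [0/1, 1/1), width = 1/1 - 0/1 = 1/1
  'd': [0/1 + 1/1*0/1, 0/1 + 1/1*1/6) = [0/1, 1/6)
  'e': [0/1 + 1/1*1/6, 0/1 + 1/1*2/3) = [1/6, 2/3)
  'c': [0/1 + 1/1*2/3, 0/1 + 1/1*1/1) = [2/3, 1/1) <- contains code 25/36
  emit 'c', narrow to [2/3, 1/1)
Step 2: interval [2/3, 1/1), width = 1/1 - 2/3 = 1/3
  'd': [2/3 + 1/3*0/1, 2/3 + 1/3*1/6) = [2/3, 13/18) <- contains code 25/36
  'e': [2/3 + 1/3*1/6, 2/3 + 1/3*2/3) = [13/18, 8/9)
  'c': [2/3 + 1/3*2/3, 2/3 + 1/3*1/1) = [8/9, 1/1)
  emit 'd', narrow to [2/3, 13/18)

Answer: 2/3 13/18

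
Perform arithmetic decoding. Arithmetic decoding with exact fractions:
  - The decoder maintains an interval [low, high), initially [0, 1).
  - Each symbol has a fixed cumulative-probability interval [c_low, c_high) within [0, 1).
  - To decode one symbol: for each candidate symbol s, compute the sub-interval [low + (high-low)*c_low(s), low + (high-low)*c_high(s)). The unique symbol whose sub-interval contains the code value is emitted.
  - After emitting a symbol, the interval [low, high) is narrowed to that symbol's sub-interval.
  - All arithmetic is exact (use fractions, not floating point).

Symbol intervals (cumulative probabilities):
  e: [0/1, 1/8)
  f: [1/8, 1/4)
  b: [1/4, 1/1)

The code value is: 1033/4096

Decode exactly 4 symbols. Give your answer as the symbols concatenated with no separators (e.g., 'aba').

Step 1: interval [0/1, 1/1), width = 1/1 - 0/1 = 1/1
  'e': [0/1 + 1/1*0/1, 0/1 + 1/1*1/8) = [0/1, 1/8)
  'f': [0/1 + 1/1*1/8, 0/1 + 1/1*1/4) = [1/8, 1/4)
  'b': [0/1 + 1/1*1/4, 0/1 + 1/1*1/1) = [1/4, 1/1) <- contains code 1033/4096
  emit 'b', narrow to [1/4, 1/1)
Step 2: interval [1/4, 1/1), width = 1/1 - 1/4 = 3/4
  'e': [1/4 + 3/4*0/1, 1/4 + 3/4*1/8) = [1/4, 11/32) <- contains code 1033/4096
  'f': [1/4 + 3/4*1/8, 1/4 + 3/4*1/4) = [11/32, 7/16)
  'b': [1/4 + 3/4*1/4, 1/4 + 3/4*1/1) = [7/16, 1/1)
  emit 'e', narrow to [1/4, 11/32)
Step 3: interval [1/4, 11/32), width = 11/32 - 1/4 = 3/32
  'e': [1/4 + 3/32*0/1, 1/4 + 3/32*1/8) = [1/4, 67/256) <- contains code 1033/4096
  'f': [1/4 + 3/32*1/8, 1/4 + 3/32*1/4) = [67/256, 35/128)
  'b': [1/4 + 3/32*1/4, 1/4 + 3/32*1/1) = [35/128, 11/32)
  emit 'e', narrow to [1/4, 67/256)
Step 4: interval [1/4, 67/256), width = 67/256 - 1/4 = 3/256
  'e': [1/4 + 3/256*0/1, 1/4 + 3/256*1/8) = [1/4, 515/2048)
  'f': [1/4 + 3/256*1/8, 1/4 + 3/256*1/4) = [515/2048, 259/1024) <- contains code 1033/4096
  'b': [1/4 + 3/256*1/4, 1/4 + 3/256*1/1) = [259/1024, 67/256)
  emit 'f', narrow to [515/2048, 259/1024)

Answer: beef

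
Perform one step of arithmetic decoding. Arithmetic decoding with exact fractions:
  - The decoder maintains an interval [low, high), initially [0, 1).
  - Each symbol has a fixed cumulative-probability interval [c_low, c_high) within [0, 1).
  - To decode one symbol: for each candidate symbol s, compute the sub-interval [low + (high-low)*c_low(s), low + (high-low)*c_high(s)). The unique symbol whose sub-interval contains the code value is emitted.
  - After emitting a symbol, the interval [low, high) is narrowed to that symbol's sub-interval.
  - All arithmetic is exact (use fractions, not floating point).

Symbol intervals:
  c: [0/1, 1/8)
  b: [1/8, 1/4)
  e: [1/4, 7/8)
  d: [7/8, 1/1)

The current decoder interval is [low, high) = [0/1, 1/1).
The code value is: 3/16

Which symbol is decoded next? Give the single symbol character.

Interval width = high − low = 1/1 − 0/1 = 1/1
Scaled code = (code − low) / width = (3/16 − 0/1) / 1/1 = 3/16
  c: [0/1, 1/8) 
  b: [1/8, 1/4) ← scaled code falls here ✓
  e: [1/4, 7/8) 
  d: [7/8, 1/1) 

Answer: b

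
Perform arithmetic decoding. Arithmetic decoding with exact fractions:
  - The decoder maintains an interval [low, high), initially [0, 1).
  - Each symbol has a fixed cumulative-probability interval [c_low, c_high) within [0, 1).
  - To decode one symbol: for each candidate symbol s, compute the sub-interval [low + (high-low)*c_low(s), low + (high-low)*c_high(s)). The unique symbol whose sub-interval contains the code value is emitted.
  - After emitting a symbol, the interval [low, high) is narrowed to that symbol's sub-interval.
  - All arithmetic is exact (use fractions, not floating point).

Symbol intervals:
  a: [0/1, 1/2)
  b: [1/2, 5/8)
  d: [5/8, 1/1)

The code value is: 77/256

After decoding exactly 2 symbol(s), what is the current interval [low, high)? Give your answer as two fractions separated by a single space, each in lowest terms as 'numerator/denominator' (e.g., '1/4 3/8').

Step 1: interval [0/1, 1/1), width = 1/1 - 0/1 = 1/1
  'a': [0/1 + 1/1*0/1, 0/1 + 1/1*1/2) = [0/1, 1/2) <- contains code 77/256
  'b': [0/1 + 1/1*1/2, 0/1 + 1/1*5/8) = [1/2, 5/8)
  'd': [0/1 + 1/1*5/8, 0/1 + 1/1*1/1) = [5/8, 1/1)
  emit 'a', narrow to [0/1, 1/2)
Step 2: interval [0/1, 1/2), width = 1/2 - 0/1 = 1/2
  'a': [0/1 + 1/2*0/1, 0/1 + 1/2*1/2) = [0/1, 1/4)
  'b': [0/1 + 1/2*1/2, 0/1 + 1/2*5/8) = [1/4, 5/16) <- contains code 77/256
  'd': [0/1 + 1/2*5/8, 0/1 + 1/2*1/1) = [5/16, 1/2)
  emit 'b', narrow to [1/4, 5/16)

Answer: 1/4 5/16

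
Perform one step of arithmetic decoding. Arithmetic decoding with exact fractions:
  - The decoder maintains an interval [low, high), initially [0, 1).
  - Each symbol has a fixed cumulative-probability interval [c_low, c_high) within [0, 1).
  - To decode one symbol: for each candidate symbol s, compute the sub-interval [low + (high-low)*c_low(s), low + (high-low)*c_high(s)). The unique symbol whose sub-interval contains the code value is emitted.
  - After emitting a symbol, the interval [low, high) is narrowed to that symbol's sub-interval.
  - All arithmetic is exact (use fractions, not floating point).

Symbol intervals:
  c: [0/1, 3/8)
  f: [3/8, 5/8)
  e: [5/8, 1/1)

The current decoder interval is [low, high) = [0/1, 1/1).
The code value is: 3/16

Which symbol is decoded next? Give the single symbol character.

Answer: c

Derivation:
Interval width = high − low = 1/1 − 0/1 = 1/1
Scaled code = (code − low) / width = (3/16 − 0/1) / 1/1 = 3/16
  c: [0/1, 3/8) ← scaled code falls here ✓
  f: [3/8, 5/8) 
  e: [5/8, 1/1) 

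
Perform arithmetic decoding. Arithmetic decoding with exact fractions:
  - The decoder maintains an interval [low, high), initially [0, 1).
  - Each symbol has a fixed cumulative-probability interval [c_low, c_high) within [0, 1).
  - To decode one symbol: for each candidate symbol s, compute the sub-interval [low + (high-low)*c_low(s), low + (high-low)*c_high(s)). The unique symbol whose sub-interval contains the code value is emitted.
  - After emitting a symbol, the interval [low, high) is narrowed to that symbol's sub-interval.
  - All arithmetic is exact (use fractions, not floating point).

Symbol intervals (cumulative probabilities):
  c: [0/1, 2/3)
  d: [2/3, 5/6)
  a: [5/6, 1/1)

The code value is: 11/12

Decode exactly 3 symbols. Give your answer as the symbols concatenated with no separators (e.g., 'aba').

Answer: acd

Derivation:
Step 1: interval [0/1, 1/1), width = 1/1 - 0/1 = 1/1
  'c': [0/1 + 1/1*0/1, 0/1 + 1/1*2/3) = [0/1, 2/3)
  'd': [0/1 + 1/1*2/3, 0/1 + 1/1*5/6) = [2/3, 5/6)
  'a': [0/1 + 1/1*5/6, 0/1 + 1/1*1/1) = [5/6, 1/1) <- contains code 11/12
  emit 'a', narrow to [5/6, 1/1)
Step 2: interval [5/6, 1/1), width = 1/1 - 5/6 = 1/6
  'c': [5/6 + 1/6*0/1, 5/6 + 1/6*2/3) = [5/6, 17/18) <- contains code 11/12
  'd': [5/6 + 1/6*2/3, 5/6 + 1/6*5/6) = [17/18, 35/36)
  'a': [5/6 + 1/6*5/6, 5/6 + 1/6*1/1) = [35/36, 1/1)
  emit 'c', narrow to [5/6, 17/18)
Step 3: interval [5/6, 17/18), width = 17/18 - 5/6 = 1/9
  'c': [5/6 + 1/9*0/1, 5/6 + 1/9*2/3) = [5/6, 49/54)
  'd': [5/6 + 1/9*2/3, 5/6 + 1/9*5/6) = [49/54, 25/27) <- contains code 11/12
  'a': [5/6 + 1/9*5/6, 5/6 + 1/9*1/1) = [25/27, 17/18)
  emit 'd', narrow to [49/54, 25/27)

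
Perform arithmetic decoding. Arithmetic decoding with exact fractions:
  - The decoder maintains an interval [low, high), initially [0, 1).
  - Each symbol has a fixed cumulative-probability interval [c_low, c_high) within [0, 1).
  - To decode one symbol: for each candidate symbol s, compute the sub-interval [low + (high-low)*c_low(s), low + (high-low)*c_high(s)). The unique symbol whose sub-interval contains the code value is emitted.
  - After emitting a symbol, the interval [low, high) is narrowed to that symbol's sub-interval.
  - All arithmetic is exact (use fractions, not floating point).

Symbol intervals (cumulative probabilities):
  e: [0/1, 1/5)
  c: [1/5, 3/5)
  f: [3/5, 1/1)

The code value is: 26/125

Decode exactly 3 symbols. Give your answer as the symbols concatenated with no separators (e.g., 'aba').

Answer: cee

Derivation:
Step 1: interval [0/1, 1/1), width = 1/1 - 0/1 = 1/1
  'e': [0/1 + 1/1*0/1, 0/1 + 1/1*1/5) = [0/1, 1/5)
  'c': [0/1 + 1/1*1/5, 0/1 + 1/1*3/5) = [1/5, 3/5) <- contains code 26/125
  'f': [0/1 + 1/1*3/5, 0/1 + 1/1*1/1) = [3/5, 1/1)
  emit 'c', narrow to [1/5, 3/5)
Step 2: interval [1/5, 3/5), width = 3/5 - 1/5 = 2/5
  'e': [1/5 + 2/5*0/1, 1/5 + 2/5*1/5) = [1/5, 7/25) <- contains code 26/125
  'c': [1/5 + 2/5*1/5, 1/5 + 2/5*3/5) = [7/25, 11/25)
  'f': [1/5 + 2/5*3/5, 1/5 + 2/5*1/1) = [11/25, 3/5)
  emit 'e', narrow to [1/5, 7/25)
Step 3: interval [1/5, 7/25), width = 7/25 - 1/5 = 2/25
  'e': [1/5 + 2/25*0/1, 1/5 + 2/25*1/5) = [1/5, 27/125) <- contains code 26/125
  'c': [1/5 + 2/25*1/5, 1/5 + 2/25*3/5) = [27/125, 31/125)
  'f': [1/5 + 2/25*3/5, 1/5 + 2/25*1/1) = [31/125, 7/25)
  emit 'e', narrow to [1/5, 27/125)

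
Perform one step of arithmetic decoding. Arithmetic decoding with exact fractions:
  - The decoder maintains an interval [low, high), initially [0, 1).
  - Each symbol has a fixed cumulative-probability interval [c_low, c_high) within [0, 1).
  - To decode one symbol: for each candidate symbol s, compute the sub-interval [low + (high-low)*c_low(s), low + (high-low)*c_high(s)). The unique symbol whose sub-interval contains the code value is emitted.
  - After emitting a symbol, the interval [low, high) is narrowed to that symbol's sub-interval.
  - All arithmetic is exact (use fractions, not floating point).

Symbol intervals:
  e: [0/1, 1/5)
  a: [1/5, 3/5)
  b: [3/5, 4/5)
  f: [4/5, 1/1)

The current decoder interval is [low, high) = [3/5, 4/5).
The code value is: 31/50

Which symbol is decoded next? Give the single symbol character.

Interval width = high − low = 4/5 − 3/5 = 1/5
Scaled code = (code − low) / width = (31/50 − 3/5) / 1/5 = 1/10
  e: [0/1, 1/5) ← scaled code falls here ✓
  a: [1/5, 3/5) 
  b: [3/5, 4/5) 
  f: [4/5, 1/1) 

Answer: e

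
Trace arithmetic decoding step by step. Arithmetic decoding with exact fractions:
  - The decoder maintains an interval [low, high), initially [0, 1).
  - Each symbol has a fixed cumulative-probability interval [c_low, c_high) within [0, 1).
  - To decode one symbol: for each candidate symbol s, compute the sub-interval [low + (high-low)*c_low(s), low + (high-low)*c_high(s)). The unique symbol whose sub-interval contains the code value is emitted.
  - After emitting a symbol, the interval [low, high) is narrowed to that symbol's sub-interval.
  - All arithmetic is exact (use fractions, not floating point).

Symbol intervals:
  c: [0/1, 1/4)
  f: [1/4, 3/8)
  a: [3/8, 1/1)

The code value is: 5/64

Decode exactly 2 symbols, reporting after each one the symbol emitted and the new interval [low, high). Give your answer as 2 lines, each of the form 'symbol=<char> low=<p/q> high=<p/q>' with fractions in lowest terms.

Answer: symbol=c low=0/1 high=1/4
symbol=f low=1/16 high=3/32

Derivation:
Step 1: interval [0/1, 1/1), width = 1/1 - 0/1 = 1/1
  'c': [0/1 + 1/1*0/1, 0/1 + 1/1*1/4) = [0/1, 1/4) <- contains code 5/64
  'f': [0/1 + 1/1*1/4, 0/1 + 1/1*3/8) = [1/4, 3/8)
  'a': [0/1 + 1/1*3/8, 0/1 + 1/1*1/1) = [3/8, 1/1)
  emit 'c', narrow to [0/1, 1/4)
Step 2: interval [0/1, 1/4), width = 1/4 - 0/1 = 1/4
  'c': [0/1 + 1/4*0/1, 0/1 + 1/4*1/4) = [0/1, 1/16)
  'f': [0/1 + 1/4*1/4, 0/1 + 1/4*3/8) = [1/16, 3/32) <- contains code 5/64
  'a': [0/1 + 1/4*3/8, 0/1 + 1/4*1/1) = [3/32, 1/4)
  emit 'f', narrow to [1/16, 3/32)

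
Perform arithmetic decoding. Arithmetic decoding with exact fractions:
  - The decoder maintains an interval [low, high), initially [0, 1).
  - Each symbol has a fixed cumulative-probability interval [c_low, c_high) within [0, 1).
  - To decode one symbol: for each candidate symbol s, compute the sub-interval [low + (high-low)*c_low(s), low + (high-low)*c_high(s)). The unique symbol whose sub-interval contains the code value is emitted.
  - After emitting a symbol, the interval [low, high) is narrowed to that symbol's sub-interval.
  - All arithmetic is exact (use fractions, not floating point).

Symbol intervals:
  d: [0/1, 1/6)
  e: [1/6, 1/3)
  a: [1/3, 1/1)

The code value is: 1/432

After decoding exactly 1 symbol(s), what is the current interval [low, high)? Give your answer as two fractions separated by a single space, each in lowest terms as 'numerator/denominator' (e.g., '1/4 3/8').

Step 1: interval [0/1, 1/1), width = 1/1 - 0/1 = 1/1
  'd': [0/1 + 1/1*0/1, 0/1 + 1/1*1/6) = [0/1, 1/6) <- contains code 1/432
  'e': [0/1 + 1/1*1/6, 0/1 + 1/1*1/3) = [1/6, 1/3)
  'a': [0/1 + 1/1*1/3, 0/1 + 1/1*1/1) = [1/3, 1/1)
  emit 'd', narrow to [0/1, 1/6)

Answer: 0/1 1/6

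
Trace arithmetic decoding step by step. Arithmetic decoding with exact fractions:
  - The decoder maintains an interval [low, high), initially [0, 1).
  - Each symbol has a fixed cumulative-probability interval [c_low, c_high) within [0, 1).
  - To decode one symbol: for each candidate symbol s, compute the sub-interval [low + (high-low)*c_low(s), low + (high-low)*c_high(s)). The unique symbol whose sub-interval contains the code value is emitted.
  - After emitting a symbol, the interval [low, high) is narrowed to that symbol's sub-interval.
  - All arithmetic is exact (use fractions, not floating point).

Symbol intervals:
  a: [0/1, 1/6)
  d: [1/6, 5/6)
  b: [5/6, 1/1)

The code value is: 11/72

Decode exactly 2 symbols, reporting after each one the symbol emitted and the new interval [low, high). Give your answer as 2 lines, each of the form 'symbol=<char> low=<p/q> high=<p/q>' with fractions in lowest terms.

Answer: symbol=a low=0/1 high=1/6
symbol=b low=5/36 high=1/6

Derivation:
Step 1: interval [0/1, 1/1), width = 1/1 - 0/1 = 1/1
  'a': [0/1 + 1/1*0/1, 0/1 + 1/1*1/6) = [0/1, 1/6) <- contains code 11/72
  'd': [0/1 + 1/1*1/6, 0/1 + 1/1*5/6) = [1/6, 5/6)
  'b': [0/1 + 1/1*5/6, 0/1 + 1/1*1/1) = [5/6, 1/1)
  emit 'a', narrow to [0/1, 1/6)
Step 2: interval [0/1, 1/6), width = 1/6 - 0/1 = 1/6
  'a': [0/1 + 1/6*0/1, 0/1 + 1/6*1/6) = [0/1, 1/36)
  'd': [0/1 + 1/6*1/6, 0/1 + 1/6*5/6) = [1/36, 5/36)
  'b': [0/1 + 1/6*5/6, 0/1 + 1/6*1/1) = [5/36, 1/6) <- contains code 11/72
  emit 'b', narrow to [5/36, 1/6)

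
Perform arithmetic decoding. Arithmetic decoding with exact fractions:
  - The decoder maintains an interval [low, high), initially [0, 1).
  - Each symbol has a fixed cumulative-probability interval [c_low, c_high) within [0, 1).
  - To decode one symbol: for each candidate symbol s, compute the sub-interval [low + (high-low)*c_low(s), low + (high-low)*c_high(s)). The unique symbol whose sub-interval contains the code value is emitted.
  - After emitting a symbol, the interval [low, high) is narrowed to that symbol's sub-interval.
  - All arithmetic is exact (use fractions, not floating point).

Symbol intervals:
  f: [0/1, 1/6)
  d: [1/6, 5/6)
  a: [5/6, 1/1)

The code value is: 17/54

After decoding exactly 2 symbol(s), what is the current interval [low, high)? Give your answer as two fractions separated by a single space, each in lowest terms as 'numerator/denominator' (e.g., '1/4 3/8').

Answer: 5/18 13/18

Derivation:
Step 1: interval [0/1, 1/1), width = 1/1 - 0/1 = 1/1
  'f': [0/1 + 1/1*0/1, 0/1 + 1/1*1/6) = [0/1, 1/6)
  'd': [0/1 + 1/1*1/6, 0/1 + 1/1*5/6) = [1/6, 5/6) <- contains code 17/54
  'a': [0/1 + 1/1*5/6, 0/1 + 1/1*1/1) = [5/6, 1/1)
  emit 'd', narrow to [1/6, 5/6)
Step 2: interval [1/6, 5/6), width = 5/6 - 1/6 = 2/3
  'f': [1/6 + 2/3*0/1, 1/6 + 2/3*1/6) = [1/6, 5/18)
  'd': [1/6 + 2/3*1/6, 1/6 + 2/3*5/6) = [5/18, 13/18) <- contains code 17/54
  'a': [1/6 + 2/3*5/6, 1/6 + 2/3*1/1) = [13/18, 5/6)
  emit 'd', narrow to [5/18, 13/18)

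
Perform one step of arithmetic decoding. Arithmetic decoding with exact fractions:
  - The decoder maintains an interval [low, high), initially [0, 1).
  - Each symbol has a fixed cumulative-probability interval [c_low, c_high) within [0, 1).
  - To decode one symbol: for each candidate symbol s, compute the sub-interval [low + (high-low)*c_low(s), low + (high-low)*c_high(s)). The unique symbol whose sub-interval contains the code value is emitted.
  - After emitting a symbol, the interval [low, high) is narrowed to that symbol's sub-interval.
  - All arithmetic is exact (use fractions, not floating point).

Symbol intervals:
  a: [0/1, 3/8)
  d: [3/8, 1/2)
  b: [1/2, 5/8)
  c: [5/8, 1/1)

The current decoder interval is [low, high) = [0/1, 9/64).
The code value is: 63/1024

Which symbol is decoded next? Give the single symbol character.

Answer: d

Derivation:
Interval width = high − low = 9/64 − 0/1 = 9/64
Scaled code = (code − low) / width = (63/1024 − 0/1) / 9/64 = 7/16
  a: [0/1, 3/8) 
  d: [3/8, 1/2) ← scaled code falls here ✓
  b: [1/2, 5/8) 
  c: [5/8, 1/1) 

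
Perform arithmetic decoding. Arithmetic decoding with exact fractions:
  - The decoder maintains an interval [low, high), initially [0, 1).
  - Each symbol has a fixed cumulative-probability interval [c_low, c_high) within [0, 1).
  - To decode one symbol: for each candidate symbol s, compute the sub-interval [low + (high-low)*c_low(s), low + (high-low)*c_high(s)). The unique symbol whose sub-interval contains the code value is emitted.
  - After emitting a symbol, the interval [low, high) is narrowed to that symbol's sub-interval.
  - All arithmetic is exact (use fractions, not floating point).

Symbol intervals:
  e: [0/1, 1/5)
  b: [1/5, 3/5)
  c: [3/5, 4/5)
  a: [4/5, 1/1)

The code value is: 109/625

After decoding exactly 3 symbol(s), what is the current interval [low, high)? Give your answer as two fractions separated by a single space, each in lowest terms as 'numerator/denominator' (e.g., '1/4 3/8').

Answer: 21/125 23/125

Derivation:
Step 1: interval [0/1, 1/1), width = 1/1 - 0/1 = 1/1
  'e': [0/1 + 1/1*0/1, 0/1 + 1/1*1/5) = [0/1, 1/5) <- contains code 109/625
  'b': [0/1 + 1/1*1/5, 0/1 + 1/1*3/5) = [1/5, 3/5)
  'c': [0/1 + 1/1*3/5, 0/1 + 1/1*4/5) = [3/5, 4/5)
  'a': [0/1 + 1/1*4/5, 0/1 + 1/1*1/1) = [4/5, 1/1)
  emit 'e', narrow to [0/1, 1/5)
Step 2: interval [0/1, 1/5), width = 1/5 - 0/1 = 1/5
  'e': [0/1 + 1/5*0/1, 0/1 + 1/5*1/5) = [0/1, 1/25)
  'b': [0/1 + 1/5*1/5, 0/1 + 1/5*3/5) = [1/25, 3/25)
  'c': [0/1 + 1/5*3/5, 0/1 + 1/5*4/5) = [3/25, 4/25)
  'a': [0/1 + 1/5*4/5, 0/1 + 1/5*1/1) = [4/25, 1/5) <- contains code 109/625
  emit 'a', narrow to [4/25, 1/5)
Step 3: interval [4/25, 1/5), width = 1/5 - 4/25 = 1/25
  'e': [4/25 + 1/25*0/1, 4/25 + 1/25*1/5) = [4/25, 21/125)
  'b': [4/25 + 1/25*1/5, 4/25 + 1/25*3/5) = [21/125, 23/125) <- contains code 109/625
  'c': [4/25 + 1/25*3/5, 4/25 + 1/25*4/5) = [23/125, 24/125)
  'a': [4/25 + 1/25*4/5, 4/25 + 1/25*1/1) = [24/125, 1/5)
  emit 'b', narrow to [21/125, 23/125)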